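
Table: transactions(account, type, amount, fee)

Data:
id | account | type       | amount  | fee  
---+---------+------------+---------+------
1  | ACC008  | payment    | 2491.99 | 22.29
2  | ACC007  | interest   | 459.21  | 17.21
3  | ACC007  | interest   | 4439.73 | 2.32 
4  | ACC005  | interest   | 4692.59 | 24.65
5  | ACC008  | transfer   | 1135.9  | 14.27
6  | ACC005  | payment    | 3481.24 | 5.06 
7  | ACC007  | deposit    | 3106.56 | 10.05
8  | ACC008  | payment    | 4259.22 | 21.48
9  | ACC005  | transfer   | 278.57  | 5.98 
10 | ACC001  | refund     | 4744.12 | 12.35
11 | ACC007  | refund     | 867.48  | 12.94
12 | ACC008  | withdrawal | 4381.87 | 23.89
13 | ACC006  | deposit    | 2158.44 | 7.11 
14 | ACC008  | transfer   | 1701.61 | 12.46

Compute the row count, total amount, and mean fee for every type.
SELECT type,
       COUNT(*) as cnt,
       SUM(amount) as total_amount,
       AVG(fee) as avg_fee
FROM transactions
GROUP BY type

Result:
  deposit: 2 records, 5265.00 total amount, 8.58 avg fee
  interest: 3 records, 9591.53 total amount, 14.73 avg fee
  payment: 3 records, 10232.45 total amount, 16.28 avg fee
  refund: 2 records, 5611.60 total amount, 12.65 avg fee
  transfer: 3 records, 3116.08 total amount, 10.90 avg fee
  withdrawal: 1 records, 4381.87 total amount, 23.89 avg fee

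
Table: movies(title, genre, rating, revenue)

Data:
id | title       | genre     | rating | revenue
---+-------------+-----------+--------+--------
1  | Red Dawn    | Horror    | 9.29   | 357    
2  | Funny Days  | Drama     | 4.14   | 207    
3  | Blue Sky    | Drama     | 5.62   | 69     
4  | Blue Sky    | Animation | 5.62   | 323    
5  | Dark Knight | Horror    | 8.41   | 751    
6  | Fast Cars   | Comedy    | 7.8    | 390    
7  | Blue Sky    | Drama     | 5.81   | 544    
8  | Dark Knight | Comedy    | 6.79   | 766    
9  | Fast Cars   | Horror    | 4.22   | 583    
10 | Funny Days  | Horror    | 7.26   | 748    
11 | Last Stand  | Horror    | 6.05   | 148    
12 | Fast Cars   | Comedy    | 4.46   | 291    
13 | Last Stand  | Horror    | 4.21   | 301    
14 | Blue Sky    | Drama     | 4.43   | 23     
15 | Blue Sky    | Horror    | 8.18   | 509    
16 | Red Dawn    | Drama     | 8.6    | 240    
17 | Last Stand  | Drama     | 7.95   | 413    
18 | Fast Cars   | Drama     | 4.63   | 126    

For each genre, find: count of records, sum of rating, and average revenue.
SELECT genre,
       COUNT(*) as cnt,
       SUM(rating) as total_rating,
       AVG(revenue) as avg_revenue
FROM movies
GROUP BY genre

Result:
  Animation: 1 records, 5.62 total rating, 323.00 avg revenue
  Comedy: 3 records, 19.05 total rating, 482.33 avg revenue
  Drama: 7 records, 41.18 total rating, 231.71 avg revenue
  Horror: 7 records, 47.62 total rating, 485.29 avg revenue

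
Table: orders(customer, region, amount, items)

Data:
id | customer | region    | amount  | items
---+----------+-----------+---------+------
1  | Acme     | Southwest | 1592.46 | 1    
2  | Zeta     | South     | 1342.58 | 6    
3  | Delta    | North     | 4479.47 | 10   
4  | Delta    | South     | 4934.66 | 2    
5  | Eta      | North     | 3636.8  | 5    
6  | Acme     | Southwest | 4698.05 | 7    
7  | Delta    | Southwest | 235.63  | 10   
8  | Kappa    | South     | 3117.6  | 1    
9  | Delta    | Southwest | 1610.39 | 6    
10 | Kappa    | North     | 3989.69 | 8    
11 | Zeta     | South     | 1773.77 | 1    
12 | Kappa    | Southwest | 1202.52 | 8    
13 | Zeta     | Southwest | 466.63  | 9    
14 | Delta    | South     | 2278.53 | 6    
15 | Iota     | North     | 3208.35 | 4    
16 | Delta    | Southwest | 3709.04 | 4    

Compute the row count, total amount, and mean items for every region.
SELECT region,
       COUNT(*) as cnt,
       SUM(amount) as total_amount,
       AVG(items) as avg_items
FROM orders
GROUP BY region

Result:
  North: 4 records, 15314.31 total amount, 6.75 avg items
  South: 5 records, 13447.14 total amount, 3.20 avg items
  Southwest: 7 records, 13514.72 total amount, 6.43 avg items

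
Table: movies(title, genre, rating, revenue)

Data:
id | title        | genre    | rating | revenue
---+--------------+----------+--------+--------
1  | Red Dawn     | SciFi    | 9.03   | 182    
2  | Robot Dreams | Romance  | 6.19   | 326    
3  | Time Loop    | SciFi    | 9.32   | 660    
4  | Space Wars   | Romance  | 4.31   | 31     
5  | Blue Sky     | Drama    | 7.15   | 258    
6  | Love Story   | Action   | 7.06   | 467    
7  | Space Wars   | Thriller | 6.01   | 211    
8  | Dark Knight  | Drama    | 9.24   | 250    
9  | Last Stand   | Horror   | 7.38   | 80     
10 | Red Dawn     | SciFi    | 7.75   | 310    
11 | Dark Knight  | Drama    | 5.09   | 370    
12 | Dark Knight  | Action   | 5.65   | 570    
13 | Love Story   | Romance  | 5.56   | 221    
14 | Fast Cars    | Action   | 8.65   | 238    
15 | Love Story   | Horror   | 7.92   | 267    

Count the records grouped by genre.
SELECT genre, COUNT(*) as count
FROM movies
GROUP BY genre

Result:
  Action: 3
  Drama: 3
  Horror: 2
  Romance: 3
  SciFi: 3
  Thriller: 1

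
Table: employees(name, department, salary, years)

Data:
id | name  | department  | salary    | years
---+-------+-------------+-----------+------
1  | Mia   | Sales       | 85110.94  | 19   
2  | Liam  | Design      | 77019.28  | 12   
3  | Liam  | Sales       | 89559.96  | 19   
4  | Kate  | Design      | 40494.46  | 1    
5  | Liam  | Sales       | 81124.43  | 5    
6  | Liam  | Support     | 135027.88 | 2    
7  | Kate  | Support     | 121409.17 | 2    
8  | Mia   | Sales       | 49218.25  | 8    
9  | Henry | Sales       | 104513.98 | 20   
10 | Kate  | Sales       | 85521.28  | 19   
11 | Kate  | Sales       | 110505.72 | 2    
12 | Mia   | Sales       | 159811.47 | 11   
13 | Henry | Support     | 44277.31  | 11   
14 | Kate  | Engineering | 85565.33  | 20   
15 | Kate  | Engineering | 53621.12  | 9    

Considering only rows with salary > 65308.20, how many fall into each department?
SELECT department, COUNT(*)
FROM employees
WHERE salary > 65308.20
GROUP BY department

Note: WHERE filters rows before grouping.

Result:
  Design: 1
  Engineering: 1
  Sales: 7
  Support: 2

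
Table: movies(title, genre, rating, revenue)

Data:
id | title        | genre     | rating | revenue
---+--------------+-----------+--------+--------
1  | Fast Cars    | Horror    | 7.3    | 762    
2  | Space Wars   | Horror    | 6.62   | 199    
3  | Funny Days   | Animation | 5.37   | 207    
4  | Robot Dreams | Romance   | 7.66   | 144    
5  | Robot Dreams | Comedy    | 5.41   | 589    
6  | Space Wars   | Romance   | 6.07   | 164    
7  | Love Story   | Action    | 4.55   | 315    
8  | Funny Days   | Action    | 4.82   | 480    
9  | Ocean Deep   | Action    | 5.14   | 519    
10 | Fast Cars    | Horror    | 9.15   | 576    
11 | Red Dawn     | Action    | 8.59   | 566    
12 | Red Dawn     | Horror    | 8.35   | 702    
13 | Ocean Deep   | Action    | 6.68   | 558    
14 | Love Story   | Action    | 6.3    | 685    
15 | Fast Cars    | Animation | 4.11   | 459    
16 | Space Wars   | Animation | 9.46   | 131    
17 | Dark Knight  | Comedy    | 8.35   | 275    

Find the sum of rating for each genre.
SELECT genre, SUM(rating) as result
FROM movies
GROUP BY genre

Result:
  Action: 36.08
  Animation: 18.94
  Comedy: 13.76
  Horror: 31.42
  Romance: 13.73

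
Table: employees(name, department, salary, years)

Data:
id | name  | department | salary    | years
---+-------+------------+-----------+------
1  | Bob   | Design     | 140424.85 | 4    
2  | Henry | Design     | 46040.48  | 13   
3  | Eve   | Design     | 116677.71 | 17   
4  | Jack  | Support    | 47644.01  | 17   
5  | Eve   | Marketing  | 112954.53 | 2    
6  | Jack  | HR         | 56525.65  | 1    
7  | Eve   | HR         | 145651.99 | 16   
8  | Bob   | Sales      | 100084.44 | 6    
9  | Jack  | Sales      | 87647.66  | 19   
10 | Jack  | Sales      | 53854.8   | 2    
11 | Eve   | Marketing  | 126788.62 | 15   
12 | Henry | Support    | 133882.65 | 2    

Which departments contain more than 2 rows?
SELECT department, COUNT(*) as cnt
FROM employees
GROUP BY department
HAVING COUNT(*) > 2

Result:
  Design: 3
  Sales: 3

Note: HAVING filters groups after aggregation, WHERE filters rows before.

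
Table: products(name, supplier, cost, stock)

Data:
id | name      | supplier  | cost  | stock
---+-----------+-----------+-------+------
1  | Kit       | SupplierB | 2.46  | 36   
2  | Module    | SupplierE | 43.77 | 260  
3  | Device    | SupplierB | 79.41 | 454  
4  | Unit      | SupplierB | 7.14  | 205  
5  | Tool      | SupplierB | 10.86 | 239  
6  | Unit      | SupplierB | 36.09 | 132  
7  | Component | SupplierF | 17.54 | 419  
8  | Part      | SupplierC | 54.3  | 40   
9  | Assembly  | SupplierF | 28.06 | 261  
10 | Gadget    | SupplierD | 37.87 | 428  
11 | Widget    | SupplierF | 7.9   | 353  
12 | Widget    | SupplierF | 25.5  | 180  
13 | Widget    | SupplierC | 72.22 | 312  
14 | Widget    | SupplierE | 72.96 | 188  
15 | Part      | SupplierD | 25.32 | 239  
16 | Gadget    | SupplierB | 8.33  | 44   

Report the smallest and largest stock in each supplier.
SELECT supplier, MIN(stock), MAX(stock)
FROM products
GROUP BY supplier

Result:
  SupplierB: min=36, max=454
  SupplierC: min=40, max=312
  SupplierD: min=239, max=428
  SupplierE: min=188, max=260
  SupplierF: min=180, max=419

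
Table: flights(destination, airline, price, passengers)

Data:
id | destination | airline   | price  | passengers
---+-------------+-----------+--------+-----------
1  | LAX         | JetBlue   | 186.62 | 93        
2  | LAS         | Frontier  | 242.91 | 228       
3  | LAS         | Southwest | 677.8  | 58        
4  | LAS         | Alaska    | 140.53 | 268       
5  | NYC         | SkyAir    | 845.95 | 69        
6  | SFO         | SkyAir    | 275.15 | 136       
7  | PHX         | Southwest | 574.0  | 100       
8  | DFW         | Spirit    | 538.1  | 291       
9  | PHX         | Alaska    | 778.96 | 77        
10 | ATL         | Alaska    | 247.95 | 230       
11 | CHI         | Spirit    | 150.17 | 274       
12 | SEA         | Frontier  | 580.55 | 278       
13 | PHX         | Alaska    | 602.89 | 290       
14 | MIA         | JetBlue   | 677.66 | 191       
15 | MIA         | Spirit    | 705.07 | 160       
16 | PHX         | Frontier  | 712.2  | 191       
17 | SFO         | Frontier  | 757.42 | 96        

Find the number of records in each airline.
SELECT airline, COUNT(*) as count
FROM flights
GROUP BY airline

Result:
  Alaska: 4
  Frontier: 4
  JetBlue: 2
  SkyAir: 2
  Southwest: 2
  Spirit: 3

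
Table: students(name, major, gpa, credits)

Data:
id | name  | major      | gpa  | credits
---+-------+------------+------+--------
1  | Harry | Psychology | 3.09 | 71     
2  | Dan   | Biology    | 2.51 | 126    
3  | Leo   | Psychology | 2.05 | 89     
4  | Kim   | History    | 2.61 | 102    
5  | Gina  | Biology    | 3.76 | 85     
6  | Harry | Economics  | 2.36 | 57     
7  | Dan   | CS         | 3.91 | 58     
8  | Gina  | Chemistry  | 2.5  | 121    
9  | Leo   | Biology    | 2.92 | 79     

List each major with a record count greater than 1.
SELECT major, COUNT(*) as cnt
FROM students
GROUP BY major
HAVING COUNT(*) > 1

Result:
  Biology: 3
  Psychology: 2

Note: HAVING filters groups after aggregation, WHERE filters rows before.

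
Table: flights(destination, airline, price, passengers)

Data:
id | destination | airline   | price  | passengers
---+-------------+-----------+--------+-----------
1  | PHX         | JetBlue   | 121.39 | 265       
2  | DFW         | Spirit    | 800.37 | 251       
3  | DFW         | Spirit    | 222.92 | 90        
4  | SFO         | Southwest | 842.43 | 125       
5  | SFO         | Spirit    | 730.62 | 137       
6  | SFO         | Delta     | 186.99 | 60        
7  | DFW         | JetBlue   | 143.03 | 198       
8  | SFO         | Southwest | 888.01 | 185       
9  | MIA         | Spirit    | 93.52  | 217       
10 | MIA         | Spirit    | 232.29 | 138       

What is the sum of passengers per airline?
SELECT airline, SUM(passengers) as result
FROM flights
GROUP BY airline

Result:
  Delta: 60
  JetBlue: 463
  Southwest: 310
  Spirit: 833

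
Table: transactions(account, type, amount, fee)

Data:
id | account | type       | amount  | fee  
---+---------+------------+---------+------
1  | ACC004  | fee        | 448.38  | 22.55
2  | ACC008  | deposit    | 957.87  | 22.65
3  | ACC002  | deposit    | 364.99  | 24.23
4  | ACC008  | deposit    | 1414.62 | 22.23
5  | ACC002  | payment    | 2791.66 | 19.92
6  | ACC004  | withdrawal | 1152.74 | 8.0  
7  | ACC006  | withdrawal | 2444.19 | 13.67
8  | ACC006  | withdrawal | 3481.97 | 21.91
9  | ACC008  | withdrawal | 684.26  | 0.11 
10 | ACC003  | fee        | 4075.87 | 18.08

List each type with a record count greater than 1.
SELECT type, COUNT(*) as cnt
FROM transactions
GROUP BY type
HAVING COUNT(*) > 1

Result:
  deposit: 3
  fee: 2
  withdrawal: 4

Note: HAVING filters groups after aggregation, WHERE filters rows before.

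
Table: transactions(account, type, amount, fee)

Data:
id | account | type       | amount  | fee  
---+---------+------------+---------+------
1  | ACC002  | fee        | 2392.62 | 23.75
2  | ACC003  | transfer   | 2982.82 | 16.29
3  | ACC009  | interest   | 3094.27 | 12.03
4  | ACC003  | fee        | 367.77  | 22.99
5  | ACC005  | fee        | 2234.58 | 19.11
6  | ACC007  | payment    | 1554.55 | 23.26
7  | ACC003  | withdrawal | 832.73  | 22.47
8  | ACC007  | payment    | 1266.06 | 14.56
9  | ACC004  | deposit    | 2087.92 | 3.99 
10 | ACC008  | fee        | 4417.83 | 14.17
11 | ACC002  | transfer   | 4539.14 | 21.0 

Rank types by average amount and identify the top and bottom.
SELECT type, AVG(amount)
FROM transactions
GROUP BY type
ORDER BY AVG(amount)

All groups:
  withdrawal: 832.73
  payment: 1410.31
  deposit: 2087.92
  fee: 2353.20
  interest: 3094.27
  transfer: 3760.98

Highest: transfer (3760.98)
Lowest: withdrawal (832.73)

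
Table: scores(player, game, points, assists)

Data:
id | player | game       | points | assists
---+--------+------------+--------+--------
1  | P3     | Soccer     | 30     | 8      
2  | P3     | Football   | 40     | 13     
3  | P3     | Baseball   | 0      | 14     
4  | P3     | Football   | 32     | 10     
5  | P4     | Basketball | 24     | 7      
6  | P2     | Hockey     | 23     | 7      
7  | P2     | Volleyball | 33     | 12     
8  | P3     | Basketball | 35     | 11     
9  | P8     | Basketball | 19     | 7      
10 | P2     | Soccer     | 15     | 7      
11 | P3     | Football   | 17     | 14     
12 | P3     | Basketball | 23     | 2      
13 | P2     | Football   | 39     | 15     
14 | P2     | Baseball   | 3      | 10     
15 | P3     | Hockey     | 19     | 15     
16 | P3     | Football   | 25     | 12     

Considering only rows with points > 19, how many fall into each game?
SELECT game, COUNT(*)
FROM scores
WHERE points > 19
GROUP BY game

Note: WHERE filters rows before grouping.

Result:
  Basketball: 3
  Football: 4
  Hockey: 1
  Soccer: 1
  Volleyball: 1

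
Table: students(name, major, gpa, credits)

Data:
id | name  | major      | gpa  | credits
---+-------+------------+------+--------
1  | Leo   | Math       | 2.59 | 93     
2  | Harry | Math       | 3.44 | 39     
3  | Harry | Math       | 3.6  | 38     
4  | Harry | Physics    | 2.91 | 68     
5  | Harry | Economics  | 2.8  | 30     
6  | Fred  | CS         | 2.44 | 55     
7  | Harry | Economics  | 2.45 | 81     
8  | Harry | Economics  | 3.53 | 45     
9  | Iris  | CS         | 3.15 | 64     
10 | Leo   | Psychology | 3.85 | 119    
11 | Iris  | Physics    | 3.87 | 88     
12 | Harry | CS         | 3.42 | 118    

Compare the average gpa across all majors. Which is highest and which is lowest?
SELECT major, AVG(gpa)
FROM students
GROUP BY major
ORDER BY AVG(gpa)

All groups:
  Economics: 2.93
  CS: 3.00
  Math: 3.21
  Physics: 3.39
  Psychology: 3.85

Highest: Psychology (3.85)
Lowest: Economics (2.93)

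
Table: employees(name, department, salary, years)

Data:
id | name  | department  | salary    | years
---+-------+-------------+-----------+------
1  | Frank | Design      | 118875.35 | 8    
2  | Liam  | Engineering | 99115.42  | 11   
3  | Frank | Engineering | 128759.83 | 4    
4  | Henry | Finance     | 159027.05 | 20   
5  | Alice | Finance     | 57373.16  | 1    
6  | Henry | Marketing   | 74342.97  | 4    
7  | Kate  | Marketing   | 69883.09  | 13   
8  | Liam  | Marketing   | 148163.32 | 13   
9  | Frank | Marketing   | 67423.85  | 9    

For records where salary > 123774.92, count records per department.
SELECT department, COUNT(*)
FROM employees
WHERE salary > 123774.92
GROUP BY department

Note: WHERE filters rows before grouping.

Result:
  Engineering: 1
  Finance: 1
  Marketing: 1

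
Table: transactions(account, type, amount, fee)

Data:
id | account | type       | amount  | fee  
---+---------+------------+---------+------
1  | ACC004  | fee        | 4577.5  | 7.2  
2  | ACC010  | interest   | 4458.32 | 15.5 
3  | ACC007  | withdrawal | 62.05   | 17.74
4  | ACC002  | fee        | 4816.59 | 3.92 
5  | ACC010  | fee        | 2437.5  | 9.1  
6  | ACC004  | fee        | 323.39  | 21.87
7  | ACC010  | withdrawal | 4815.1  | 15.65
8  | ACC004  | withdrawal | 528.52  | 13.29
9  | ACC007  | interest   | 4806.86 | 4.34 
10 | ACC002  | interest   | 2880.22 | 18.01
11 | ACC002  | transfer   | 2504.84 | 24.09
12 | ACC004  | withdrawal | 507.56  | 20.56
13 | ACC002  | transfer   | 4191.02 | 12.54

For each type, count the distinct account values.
SELECT type, COUNT(DISTINCT account)
FROM transactions
GROUP BY type

Result:
  fee: 3 distinct
  interest: 3 distinct
  transfer: 1 distinct
  withdrawal: 3 distinct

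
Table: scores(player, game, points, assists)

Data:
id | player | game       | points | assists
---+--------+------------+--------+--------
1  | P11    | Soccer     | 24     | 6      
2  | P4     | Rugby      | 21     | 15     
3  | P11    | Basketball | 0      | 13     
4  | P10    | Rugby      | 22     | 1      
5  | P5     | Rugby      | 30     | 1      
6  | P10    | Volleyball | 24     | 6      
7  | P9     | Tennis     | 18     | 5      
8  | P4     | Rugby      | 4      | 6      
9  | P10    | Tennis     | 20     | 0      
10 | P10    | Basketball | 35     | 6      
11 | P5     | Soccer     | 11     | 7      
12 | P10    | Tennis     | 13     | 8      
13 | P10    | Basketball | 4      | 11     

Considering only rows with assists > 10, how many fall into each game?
SELECT game, COUNT(*)
FROM scores
WHERE assists > 10
GROUP BY game

Note: WHERE filters rows before grouping.

Result:
  Basketball: 2
  Rugby: 1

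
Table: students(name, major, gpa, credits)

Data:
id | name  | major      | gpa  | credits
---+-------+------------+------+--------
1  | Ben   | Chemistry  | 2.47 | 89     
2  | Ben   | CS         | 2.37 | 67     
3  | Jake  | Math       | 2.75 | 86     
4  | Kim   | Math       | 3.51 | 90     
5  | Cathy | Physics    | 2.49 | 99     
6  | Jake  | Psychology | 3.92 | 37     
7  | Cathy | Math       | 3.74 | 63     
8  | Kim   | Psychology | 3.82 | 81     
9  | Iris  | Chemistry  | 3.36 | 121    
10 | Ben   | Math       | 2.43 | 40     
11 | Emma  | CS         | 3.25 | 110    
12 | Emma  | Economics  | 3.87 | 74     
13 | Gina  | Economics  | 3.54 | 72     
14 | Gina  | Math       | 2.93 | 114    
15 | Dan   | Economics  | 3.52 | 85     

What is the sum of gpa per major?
SELECT major, SUM(gpa) as result
FROM students
GROUP BY major

Result:
  CS: 5.62
  Chemistry: 5.83
  Economics: 10.93
  Math: 15.36
  Physics: 2.49
  Psychology: 7.74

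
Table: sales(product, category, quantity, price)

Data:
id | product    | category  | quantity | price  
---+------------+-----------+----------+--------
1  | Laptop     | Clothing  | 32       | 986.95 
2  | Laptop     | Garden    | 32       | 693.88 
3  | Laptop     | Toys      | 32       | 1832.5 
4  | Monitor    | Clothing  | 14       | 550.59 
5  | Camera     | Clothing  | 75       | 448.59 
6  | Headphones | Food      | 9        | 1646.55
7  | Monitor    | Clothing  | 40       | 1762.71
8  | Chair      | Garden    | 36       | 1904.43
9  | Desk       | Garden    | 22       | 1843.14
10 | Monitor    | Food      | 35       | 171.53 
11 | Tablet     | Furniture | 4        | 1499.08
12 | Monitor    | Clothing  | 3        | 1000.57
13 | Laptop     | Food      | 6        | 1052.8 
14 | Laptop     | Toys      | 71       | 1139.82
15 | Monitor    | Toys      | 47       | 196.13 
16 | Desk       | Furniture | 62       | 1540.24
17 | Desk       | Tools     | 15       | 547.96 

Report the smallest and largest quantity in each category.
SELECT category, MIN(quantity), MAX(quantity)
FROM sales
GROUP BY category

Result:
  Clothing: min=3, max=75
  Food: min=6, max=35
  Furniture: min=4, max=62
  Garden: min=22, max=36
  Tools: min=15, max=15
  Toys: min=32, max=71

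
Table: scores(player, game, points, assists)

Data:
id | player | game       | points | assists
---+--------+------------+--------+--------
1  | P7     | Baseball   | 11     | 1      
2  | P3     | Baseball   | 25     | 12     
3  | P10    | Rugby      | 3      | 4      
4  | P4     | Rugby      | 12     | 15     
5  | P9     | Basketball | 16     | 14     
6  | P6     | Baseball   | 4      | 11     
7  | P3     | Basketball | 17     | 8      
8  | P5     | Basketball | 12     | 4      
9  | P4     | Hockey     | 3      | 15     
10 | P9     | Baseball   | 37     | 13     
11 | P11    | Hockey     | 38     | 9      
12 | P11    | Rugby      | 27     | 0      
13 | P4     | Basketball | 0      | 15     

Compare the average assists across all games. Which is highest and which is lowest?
SELECT game, AVG(assists)
FROM scores
GROUP BY game
ORDER BY AVG(assists)

All groups:
  Rugby: 6.33
  Baseball: 9.25
  Basketball: 10.25
  Hockey: 12.00

Highest: Hockey (12.00)
Lowest: Rugby (6.33)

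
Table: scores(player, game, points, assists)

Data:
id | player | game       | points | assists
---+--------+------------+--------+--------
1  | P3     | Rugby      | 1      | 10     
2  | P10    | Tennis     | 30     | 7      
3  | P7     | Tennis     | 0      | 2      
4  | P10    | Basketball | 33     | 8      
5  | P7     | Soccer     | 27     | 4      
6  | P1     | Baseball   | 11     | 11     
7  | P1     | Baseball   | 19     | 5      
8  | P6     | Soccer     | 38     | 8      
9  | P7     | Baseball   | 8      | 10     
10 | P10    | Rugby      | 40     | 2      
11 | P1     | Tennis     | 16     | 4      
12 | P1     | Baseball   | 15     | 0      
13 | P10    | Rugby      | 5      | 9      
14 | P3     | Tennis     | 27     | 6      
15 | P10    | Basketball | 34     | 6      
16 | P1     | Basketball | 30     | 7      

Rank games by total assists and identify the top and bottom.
SELECT game, SUM(assists)
FROM scores
GROUP BY game
ORDER BY SUM(assists)

All groups:
  Soccer: 12
  Tennis: 19
  Basketball: 21
  Rugby: 21
  Baseball: 26

Highest: Baseball (26)
Lowest: Soccer (12)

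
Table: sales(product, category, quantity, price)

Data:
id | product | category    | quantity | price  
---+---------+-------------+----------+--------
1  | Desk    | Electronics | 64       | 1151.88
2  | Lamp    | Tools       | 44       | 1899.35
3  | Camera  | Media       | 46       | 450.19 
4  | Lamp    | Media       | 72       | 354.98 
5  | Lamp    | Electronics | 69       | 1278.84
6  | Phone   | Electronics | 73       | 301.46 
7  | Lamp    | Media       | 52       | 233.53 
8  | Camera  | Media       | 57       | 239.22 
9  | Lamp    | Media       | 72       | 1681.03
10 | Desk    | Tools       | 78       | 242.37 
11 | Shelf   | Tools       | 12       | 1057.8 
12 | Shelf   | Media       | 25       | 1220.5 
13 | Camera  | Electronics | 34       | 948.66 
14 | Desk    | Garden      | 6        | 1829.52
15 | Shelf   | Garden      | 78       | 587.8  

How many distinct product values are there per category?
SELECT category, COUNT(DISTINCT product)
FROM sales
GROUP BY category

Result:
  Electronics: 4 distinct
  Garden: 2 distinct
  Media: 3 distinct
  Tools: 3 distinct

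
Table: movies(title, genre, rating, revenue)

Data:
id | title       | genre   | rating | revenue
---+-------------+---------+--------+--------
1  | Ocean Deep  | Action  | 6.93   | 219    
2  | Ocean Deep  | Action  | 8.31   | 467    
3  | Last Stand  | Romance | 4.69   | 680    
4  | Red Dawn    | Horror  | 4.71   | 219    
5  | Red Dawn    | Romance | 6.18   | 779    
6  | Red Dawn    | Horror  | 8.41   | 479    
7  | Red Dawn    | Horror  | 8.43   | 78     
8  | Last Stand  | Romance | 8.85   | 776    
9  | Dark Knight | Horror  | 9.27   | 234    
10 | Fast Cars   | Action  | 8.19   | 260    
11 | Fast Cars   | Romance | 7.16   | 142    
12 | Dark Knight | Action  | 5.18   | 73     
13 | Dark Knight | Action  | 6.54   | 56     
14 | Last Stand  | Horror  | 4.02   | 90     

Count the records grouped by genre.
SELECT genre, COUNT(*) as count
FROM movies
GROUP BY genre

Result:
  Action: 5
  Horror: 5
  Romance: 4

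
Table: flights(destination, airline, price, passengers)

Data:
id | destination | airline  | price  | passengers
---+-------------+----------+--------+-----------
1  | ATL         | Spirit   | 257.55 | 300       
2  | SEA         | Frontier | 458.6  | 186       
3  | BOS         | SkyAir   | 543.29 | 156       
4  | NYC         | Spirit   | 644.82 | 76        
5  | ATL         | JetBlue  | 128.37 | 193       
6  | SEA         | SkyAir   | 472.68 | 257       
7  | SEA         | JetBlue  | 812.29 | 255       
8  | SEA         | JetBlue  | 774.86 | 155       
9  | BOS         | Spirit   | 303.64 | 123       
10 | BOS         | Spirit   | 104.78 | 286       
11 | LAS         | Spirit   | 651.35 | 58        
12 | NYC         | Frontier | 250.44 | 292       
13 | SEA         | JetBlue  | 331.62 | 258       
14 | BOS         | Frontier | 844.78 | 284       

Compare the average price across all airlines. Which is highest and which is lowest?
SELECT airline, AVG(price)
FROM flights
GROUP BY airline
ORDER BY AVG(price)

All groups:
  Spirit: 392.43
  SkyAir: 507.99
  JetBlue: 511.79
  Frontier: 517.94

Highest: Frontier (517.94)
Lowest: Spirit (392.43)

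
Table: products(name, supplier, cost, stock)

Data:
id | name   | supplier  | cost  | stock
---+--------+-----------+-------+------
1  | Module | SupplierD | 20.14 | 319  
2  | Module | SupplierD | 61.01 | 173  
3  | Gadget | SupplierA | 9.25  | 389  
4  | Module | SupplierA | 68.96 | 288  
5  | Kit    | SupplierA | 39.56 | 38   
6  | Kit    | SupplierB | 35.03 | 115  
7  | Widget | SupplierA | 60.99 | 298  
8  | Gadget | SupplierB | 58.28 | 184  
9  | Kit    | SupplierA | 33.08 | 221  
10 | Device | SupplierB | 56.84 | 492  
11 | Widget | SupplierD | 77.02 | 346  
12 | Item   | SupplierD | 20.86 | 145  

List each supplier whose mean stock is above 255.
SELECT supplier, AVG(stock)
FROM products
GROUP BY supplier
HAVING AVG(stock) > 255

Result:
  SupplierB: avg=263.67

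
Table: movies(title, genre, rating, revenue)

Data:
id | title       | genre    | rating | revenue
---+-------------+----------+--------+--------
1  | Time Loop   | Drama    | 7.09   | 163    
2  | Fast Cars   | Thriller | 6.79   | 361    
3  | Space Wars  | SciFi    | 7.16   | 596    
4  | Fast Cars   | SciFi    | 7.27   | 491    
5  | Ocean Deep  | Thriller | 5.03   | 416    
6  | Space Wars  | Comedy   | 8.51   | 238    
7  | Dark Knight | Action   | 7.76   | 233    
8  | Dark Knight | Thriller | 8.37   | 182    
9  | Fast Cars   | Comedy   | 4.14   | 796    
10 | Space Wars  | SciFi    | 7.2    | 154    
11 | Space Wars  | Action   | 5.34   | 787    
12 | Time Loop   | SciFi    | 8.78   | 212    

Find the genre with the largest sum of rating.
SELECT genre, SUM(rating) as val
FROM movies
GROUP BY genre
ORDER BY val DESC
LIMIT 1

Result: SciFi with sum(rating) = 30.41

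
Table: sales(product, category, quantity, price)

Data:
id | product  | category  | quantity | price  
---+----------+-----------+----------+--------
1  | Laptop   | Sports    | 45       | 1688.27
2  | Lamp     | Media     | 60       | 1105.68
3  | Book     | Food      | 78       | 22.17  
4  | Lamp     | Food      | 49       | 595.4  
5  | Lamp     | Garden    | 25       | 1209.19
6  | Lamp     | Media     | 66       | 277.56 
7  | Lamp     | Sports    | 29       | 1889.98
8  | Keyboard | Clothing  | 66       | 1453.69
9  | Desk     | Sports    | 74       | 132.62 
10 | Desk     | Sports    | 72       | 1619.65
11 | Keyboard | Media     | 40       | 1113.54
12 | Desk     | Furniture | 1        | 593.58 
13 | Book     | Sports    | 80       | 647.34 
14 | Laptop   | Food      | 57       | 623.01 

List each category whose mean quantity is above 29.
SELECT category, AVG(quantity)
FROM sales
GROUP BY category
HAVING AVG(quantity) > 29

Result:
  Clothing: avg=66.00
  Food: avg=61.33
  Media: avg=55.33
  Sports: avg=60.00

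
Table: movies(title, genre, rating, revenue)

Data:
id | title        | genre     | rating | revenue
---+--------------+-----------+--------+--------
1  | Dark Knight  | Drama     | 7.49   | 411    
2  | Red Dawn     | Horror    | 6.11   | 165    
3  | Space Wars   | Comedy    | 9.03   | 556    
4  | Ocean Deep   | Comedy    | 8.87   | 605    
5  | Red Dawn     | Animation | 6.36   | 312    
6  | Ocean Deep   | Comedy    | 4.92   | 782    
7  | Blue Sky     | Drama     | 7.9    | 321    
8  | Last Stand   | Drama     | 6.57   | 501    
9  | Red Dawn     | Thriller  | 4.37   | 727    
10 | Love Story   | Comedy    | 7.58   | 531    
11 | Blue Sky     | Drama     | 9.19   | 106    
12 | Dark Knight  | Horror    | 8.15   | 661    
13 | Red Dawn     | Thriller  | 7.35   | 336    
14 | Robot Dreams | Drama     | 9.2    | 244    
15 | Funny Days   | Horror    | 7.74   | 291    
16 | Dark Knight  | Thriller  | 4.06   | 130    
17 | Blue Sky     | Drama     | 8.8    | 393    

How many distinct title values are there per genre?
SELECT genre, COUNT(DISTINCT title)
FROM movies
GROUP BY genre

Result:
  Animation: 1 distinct
  Comedy: 3 distinct
  Drama: 4 distinct
  Horror: 3 distinct
  Thriller: 2 distinct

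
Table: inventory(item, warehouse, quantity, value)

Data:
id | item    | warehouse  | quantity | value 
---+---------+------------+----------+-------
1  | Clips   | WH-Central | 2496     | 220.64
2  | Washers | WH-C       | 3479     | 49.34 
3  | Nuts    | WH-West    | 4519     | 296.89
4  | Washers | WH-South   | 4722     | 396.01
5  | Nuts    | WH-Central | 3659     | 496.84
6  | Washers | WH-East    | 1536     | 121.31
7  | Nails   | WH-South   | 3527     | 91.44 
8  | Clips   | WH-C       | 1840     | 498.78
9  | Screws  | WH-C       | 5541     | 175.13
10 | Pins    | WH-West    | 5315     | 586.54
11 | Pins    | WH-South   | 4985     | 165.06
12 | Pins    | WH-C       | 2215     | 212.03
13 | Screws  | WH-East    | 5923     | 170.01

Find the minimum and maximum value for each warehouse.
SELECT warehouse, MIN(value), MAX(value)
FROM inventory
GROUP BY warehouse

Result:
  WH-C: min=49.34, max=498.78
  WH-Central: min=220.64, max=496.84
  WH-East: min=121.31, max=170.01
  WH-South: min=91.44, max=396.01
  WH-West: min=296.89, max=586.54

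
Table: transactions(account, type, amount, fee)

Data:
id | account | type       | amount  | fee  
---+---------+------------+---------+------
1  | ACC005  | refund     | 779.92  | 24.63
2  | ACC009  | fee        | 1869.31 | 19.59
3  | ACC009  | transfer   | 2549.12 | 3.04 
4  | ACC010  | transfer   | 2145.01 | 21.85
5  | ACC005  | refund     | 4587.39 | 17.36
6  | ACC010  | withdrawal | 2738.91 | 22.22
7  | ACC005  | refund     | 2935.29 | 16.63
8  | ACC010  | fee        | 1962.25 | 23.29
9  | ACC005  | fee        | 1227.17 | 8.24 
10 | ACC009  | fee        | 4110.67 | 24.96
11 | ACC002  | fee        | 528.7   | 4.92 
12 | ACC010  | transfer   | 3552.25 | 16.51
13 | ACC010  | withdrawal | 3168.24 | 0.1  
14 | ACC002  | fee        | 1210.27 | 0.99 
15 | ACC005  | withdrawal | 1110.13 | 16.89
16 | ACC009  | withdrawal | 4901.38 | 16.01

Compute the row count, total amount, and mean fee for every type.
SELECT type,
       COUNT(*) as cnt,
       SUM(amount) as total_amount,
       AVG(fee) as avg_fee
FROM transactions
GROUP BY type

Result:
  fee: 6 records, 10908.37 total amount, 13.67 avg fee
  refund: 3 records, 8302.60 total amount, 19.54 avg fee
  transfer: 3 records, 8246.38 total amount, 13.80 avg fee
  withdrawal: 4 records, 11918.66 total amount, 13.81 avg fee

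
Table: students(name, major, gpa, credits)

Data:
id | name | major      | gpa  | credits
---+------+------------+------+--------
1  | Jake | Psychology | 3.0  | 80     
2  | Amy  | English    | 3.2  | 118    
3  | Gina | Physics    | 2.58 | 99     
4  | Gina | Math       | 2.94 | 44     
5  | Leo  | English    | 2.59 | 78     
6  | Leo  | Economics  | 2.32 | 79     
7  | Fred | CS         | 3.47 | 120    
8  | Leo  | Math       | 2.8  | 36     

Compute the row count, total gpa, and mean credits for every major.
SELECT major,
       COUNT(*) as cnt,
       SUM(gpa) as total_gpa,
       AVG(credits) as avg_credits
FROM students
GROUP BY major

Result:
  CS: 1 records, 3.47 total gpa, 120.00 avg credits
  Economics: 1 records, 2.32 total gpa, 79.00 avg credits
  English: 2 records, 5.79 total gpa, 98.00 avg credits
  Math: 2 records, 5.74 total gpa, 40.00 avg credits
  Physics: 1 records, 2.58 total gpa, 99.00 avg credits
  Psychology: 1 records, 3.00 total gpa, 80.00 avg credits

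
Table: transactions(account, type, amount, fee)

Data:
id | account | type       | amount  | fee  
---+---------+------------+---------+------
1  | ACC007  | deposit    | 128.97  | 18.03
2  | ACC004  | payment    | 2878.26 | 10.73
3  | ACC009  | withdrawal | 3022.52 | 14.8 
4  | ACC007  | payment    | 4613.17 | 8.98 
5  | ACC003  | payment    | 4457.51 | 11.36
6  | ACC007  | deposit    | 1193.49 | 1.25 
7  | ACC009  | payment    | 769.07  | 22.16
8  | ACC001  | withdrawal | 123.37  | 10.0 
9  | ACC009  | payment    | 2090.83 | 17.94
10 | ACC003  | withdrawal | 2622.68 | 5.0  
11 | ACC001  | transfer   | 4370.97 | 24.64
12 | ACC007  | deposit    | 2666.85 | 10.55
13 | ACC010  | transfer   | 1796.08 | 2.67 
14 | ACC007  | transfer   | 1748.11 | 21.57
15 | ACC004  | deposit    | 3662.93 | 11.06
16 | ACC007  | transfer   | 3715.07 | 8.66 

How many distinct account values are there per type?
SELECT type, COUNT(DISTINCT account)
FROM transactions
GROUP BY type

Result:
  deposit: 2 distinct
  payment: 4 distinct
  transfer: 3 distinct
  withdrawal: 3 distinct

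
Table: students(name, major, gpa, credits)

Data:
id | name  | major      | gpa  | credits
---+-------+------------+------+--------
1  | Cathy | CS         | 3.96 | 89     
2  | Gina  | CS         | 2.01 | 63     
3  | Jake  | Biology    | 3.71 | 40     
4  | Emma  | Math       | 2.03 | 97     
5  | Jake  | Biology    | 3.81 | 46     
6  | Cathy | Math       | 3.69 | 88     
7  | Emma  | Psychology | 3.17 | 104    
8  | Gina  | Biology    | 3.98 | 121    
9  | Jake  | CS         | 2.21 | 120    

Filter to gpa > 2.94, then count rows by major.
SELECT major, COUNT(*)
FROM students
WHERE gpa > 2.94
GROUP BY major

Note: WHERE filters rows before grouping.

Result:
  Biology: 3
  CS: 1
  Math: 1
  Psychology: 1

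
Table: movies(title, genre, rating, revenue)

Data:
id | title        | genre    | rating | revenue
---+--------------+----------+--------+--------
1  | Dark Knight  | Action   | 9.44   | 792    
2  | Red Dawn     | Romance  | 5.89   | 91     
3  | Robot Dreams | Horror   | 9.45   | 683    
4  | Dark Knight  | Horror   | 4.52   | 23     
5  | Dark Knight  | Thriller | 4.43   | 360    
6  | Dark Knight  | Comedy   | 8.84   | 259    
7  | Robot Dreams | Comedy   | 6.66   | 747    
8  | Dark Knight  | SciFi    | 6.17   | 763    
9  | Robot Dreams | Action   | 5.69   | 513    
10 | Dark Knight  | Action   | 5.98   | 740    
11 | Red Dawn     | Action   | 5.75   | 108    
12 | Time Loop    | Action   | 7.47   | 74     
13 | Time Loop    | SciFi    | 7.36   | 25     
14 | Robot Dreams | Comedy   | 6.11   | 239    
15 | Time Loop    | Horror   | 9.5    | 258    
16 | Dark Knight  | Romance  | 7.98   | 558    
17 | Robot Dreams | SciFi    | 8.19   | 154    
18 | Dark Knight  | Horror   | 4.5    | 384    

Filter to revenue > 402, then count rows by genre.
SELECT genre, COUNT(*)
FROM movies
WHERE revenue > 402
GROUP BY genre

Note: WHERE filters rows before grouping.

Result:
  Action: 3
  Comedy: 1
  Horror: 1
  Romance: 1
  SciFi: 1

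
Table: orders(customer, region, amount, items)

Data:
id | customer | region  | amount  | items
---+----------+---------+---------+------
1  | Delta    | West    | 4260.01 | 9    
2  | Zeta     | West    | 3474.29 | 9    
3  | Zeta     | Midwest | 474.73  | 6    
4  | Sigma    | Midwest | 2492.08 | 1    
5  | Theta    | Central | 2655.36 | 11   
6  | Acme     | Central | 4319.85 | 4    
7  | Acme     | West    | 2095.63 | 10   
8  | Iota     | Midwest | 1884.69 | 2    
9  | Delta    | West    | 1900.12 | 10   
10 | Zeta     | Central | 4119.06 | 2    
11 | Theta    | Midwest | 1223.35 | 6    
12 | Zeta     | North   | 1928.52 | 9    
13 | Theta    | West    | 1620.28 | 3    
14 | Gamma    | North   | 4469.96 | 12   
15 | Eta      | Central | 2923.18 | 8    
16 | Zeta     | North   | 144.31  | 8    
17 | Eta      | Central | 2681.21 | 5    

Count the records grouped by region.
SELECT region, COUNT(*) as count
FROM orders
GROUP BY region

Result:
  Central: 5
  Midwest: 4
  North: 3
  West: 5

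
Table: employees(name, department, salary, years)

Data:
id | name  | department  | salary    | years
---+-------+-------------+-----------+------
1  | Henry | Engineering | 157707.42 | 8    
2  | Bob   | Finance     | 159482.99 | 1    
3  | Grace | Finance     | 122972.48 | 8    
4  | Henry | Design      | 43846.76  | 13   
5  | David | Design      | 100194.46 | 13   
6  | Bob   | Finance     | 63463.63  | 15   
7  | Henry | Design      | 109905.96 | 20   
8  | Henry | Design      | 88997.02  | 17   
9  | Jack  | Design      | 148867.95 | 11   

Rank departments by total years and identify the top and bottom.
SELECT department, SUM(years)
FROM employees
GROUP BY department
ORDER BY SUM(years)

All groups:
  Engineering: 8
  Finance: 24
  Design: 74

Highest: Design (74)
Lowest: Engineering (8)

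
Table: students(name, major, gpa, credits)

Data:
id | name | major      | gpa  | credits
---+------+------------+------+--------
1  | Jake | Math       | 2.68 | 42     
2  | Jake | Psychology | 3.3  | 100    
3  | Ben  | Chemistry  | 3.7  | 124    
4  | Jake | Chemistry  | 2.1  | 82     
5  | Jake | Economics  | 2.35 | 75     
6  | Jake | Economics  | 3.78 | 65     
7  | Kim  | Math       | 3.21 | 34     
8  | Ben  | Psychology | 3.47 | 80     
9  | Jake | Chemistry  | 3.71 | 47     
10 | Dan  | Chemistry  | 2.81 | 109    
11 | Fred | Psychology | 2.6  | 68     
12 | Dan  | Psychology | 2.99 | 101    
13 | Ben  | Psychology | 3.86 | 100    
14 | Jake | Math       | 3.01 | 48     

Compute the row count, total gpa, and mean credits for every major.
SELECT major,
       COUNT(*) as cnt,
       SUM(gpa) as total_gpa,
       AVG(credits) as avg_credits
FROM students
GROUP BY major

Result:
  Chemistry: 4 records, 12.32 total gpa, 90.50 avg credits
  Economics: 2 records, 6.13 total gpa, 70.00 avg credits
  Math: 3 records, 8.90 total gpa, 41.33 avg credits
  Psychology: 5 records, 16.22 total gpa, 89.80 avg credits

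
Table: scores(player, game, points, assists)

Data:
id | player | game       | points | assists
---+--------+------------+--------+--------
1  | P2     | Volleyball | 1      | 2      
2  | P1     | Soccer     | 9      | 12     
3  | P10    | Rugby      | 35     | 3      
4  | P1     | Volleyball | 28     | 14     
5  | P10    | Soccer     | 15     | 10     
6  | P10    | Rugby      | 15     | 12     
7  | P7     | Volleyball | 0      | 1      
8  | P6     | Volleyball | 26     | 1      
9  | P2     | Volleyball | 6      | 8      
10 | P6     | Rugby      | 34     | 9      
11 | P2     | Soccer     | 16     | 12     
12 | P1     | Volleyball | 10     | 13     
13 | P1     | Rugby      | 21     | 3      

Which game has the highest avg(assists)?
SELECT game, AVG(assists) as val
FROM scores
GROUP BY game
ORDER BY val DESC
LIMIT 1

Result: Soccer with avg(assists) = 11.33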